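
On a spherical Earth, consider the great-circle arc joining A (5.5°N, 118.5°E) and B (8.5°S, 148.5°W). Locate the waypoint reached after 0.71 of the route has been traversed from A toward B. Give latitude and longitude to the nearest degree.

The haversine formula gives a central angle δ ≈ 1.637 rad (93.8°) between the endpoints.
Interpolate at f = 0.71 with slerp weights a = sin((1−f)δ)/sin δ ≈ 0.458, b = sin(fδ)/sin δ ≈ 0.920.
p = a·p₁ + b·p₂ ≈ (-0.993, -0.075, -0.092); φ = arcsin(p_z) ≈ -5.28°, λ = atan2(p_y, p_x) ≈ -175.70°.

≈ (5°S, 176°W)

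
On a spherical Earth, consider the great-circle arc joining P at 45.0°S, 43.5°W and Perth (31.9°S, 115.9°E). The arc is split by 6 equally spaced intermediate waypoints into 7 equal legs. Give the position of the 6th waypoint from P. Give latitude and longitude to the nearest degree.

≈ 46°S, 111°E

Write both endpoints as unit vectors p₁, p₂ with components (cos φ cos λ, cos φ sin λ, sin φ).
The central angle between the endpoints is δ = arccos(p₁·p₂) ≈ 1.760 rad (100.9°).
Interpolate at f = 6/7 with slerp weights a = sin((1−f)δ)/sin δ ≈ 0.253, b = sin(fδ)/sin δ ≈ 1.016.
p = a·p₁ + b·p₂ ≈ (-0.247, 0.653, -0.716); φ = arcsin(p_z) ≈ -45.74°, λ = atan2(p_y, p_x) ≈ 110.72°.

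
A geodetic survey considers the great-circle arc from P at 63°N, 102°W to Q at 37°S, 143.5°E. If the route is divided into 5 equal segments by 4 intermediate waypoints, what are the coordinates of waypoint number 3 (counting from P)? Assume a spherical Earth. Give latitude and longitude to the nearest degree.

Write both endpoints as unit vectors p₁, p₂ with components (cos φ cos λ, cos φ sin λ, sin φ).
The central angle between the endpoints is δ = arccos(p₁·p₂) ≈ 2.328 rad (133.4°).
Interpolate at f = 3/5 with slerp weights a = sin((1−f)δ)/sin δ ≈ 1.103, b = sin(fδ)/sin δ ≈ 1.355.
p = a·p₁ + b·p₂ ≈ (-0.974, 0.154, 0.168); φ = arcsin(p_z) ≈ 9.67°, λ = atan2(p_y, p_x) ≈ 171.04°.

≈ 10°N, 171°E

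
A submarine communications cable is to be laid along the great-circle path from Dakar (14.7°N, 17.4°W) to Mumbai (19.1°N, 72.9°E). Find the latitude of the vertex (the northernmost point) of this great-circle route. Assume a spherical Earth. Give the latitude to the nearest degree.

≈ 24°N

The great circle lies in the plane with unit normal n̂ = (p₁ × p₂)/|p₁ × p₂|.
Here n̂_z ≈ +0.917; the vertex latitude is φ_max = arccos|n̂_z| ≈ 23.5°.
Check via Clairaut: cos φ_max = |cos φ₁| · sin C = cos(14.7°)·sin(71.4°) ≈ 0.917, again giving ≈ 23.5°.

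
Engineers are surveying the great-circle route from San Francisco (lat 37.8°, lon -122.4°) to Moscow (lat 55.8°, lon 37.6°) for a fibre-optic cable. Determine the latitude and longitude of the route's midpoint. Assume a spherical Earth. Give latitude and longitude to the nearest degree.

≈ lat 77°, lon -86°

Convert each endpoint to a unit vector on the sphere (x = cos φ cos λ, y = cos φ sin λ, z = sin φ).
The central angle between the endpoints is δ = arccos(p₁·p₂) ≈ 1.481 rad (84.9°).
Interpolate at f = 1/2 with slerp weights a = sin((1−f)δ)/sin δ ≈ 0.677, b = sin(fδ)/sin δ ≈ 0.677.
p = a·p₁ + b·p₂ ≈ (0.015, -0.220, 0.975); φ = arcsin(p_z) ≈ 77.28°, λ = atan2(p_y, p_x) ≈ -86.13°.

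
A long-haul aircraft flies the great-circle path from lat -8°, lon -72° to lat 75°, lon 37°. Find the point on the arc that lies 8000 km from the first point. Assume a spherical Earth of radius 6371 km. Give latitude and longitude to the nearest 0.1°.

Convert each endpoint to a unit vector on the sphere (x = cos φ cos λ, y = cos φ sin λ, z = sin φ).
The central angle between the endpoints is δ = arccos(p₁·p₂) ≈ 1.790 rad (102.6°). The total great-circle distance is δ·R ≈ 1.790 × 6371 ≈ 11407 km, so the target fraction is f = 8000/11407 ≈ 0.701.
Interpolate at f ≈ 0.701 with slerp weights a = sin((1−f)δ)/sin δ ≈ 0.522, b = sin(fδ)/sin δ ≈ 0.974.
p = a·p₁ + b·p₂ ≈ (0.361, -0.340, 0.868); φ = arcsin(p_z) ≈ 60.26°, λ = atan2(p_y, p_x) ≈ -43.28°.

≈ lat 60.3°, lon -43.3°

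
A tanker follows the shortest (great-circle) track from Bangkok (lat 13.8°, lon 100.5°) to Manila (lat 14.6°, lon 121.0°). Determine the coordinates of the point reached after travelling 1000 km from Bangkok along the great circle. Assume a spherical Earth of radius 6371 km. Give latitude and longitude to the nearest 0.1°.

The haversine formula gives a central angle δ ≈ 0.347 rad (19.9°) between the endpoints. The total great-circle distance is δ·R ≈ 0.347 × 6371 ≈ 2211 km, so the target fraction is f = 1000/2211 ≈ 0.452.
Interpolate at f ≈ 0.452 with slerp weights a = sin((1−f)δ)/sin δ ≈ 0.555, b = sin(fδ)/sin δ ≈ 0.460.
p = a·p₁ + b·p₂ ≈ (-0.327, 0.912, 0.248); φ = arcsin(p_z) ≈ 14.38°, λ = atan2(p_y, p_x) ≈ 109.75°.

≈ lat 14.4°, lon 109.8°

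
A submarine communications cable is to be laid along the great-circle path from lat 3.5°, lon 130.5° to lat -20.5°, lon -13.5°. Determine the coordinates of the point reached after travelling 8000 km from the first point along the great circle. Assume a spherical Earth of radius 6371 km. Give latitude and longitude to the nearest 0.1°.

≈ lat -26.0°, lon 62.6°

Write both endpoints as unit vectors p₁, p₂ with components (cos φ cos λ, cos φ sin λ, sin φ).
The central angle between the endpoints is δ = arccos(p₁·p₂) ≈ 2.462 rad (141.1°). The total great-circle distance is δ·R ≈ 2.462 × 6371 ≈ 15685 km, so the target fraction is f = 8000/15685 ≈ 0.510.
Interpolate at f ≈ 0.510 with slerp weights a = sin((1−f)δ)/sin δ ≈ 1.486, b = sin(fδ)/sin δ ≈ 1.513.
p = a·p₁ + b·p₂ ≈ (0.414, 0.797, -0.439); φ = arcsin(p_z) ≈ -26.04°, λ = atan2(p_y, p_x) ≈ 62.55°.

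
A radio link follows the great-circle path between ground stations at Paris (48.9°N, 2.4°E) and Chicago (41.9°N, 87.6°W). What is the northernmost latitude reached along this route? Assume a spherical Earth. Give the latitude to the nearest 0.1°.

≈ 55.5°N

The great circle lies in the plane with unit normal n̂ = (p₁ × p₂)/|p₁ × p₂|.
Here n̂_z ≈ -0.566; the vertex latitude is φ_max = arccos|n̂_z| ≈ 55.5°.
Check via Clairaut: cos φ_max = |cos φ₁| · sin C = cos(48.9°)·sin(59.5°) ≈ 0.566, again giving ≈ 55.5°.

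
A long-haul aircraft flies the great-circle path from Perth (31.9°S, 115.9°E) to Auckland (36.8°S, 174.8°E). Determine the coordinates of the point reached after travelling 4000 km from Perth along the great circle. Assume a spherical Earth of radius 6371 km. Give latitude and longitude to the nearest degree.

Write both endpoints as unit vectors p₁, p₂ with components (cos φ cos λ, cos φ sin λ, sin φ).
The central angle between the endpoints is δ = arccos(p₁·p₂) ≈ 0.840 rad (48.1°). The total great-circle distance is δ·R ≈ 0.840 × 6371 ≈ 5350 km, so the target fraction is f = 4000/5350 ≈ 0.748.
Interpolate at f ≈ 0.748 with slerp weights a = sin((1−f)δ)/sin δ ≈ 0.282, b = sin(fδ)/sin δ ≈ 0.789.
p = a·p₁ + b·p₂ ≈ (-0.734, 0.273, -0.622); φ = arcsin(p_z) ≈ -38.46°, λ = atan2(p_y, p_x) ≈ 159.60°.

≈ 38°S, 160°E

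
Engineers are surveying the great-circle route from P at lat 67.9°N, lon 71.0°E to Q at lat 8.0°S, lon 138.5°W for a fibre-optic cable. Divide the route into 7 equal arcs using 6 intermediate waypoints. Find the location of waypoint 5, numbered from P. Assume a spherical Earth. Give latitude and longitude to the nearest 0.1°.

Write both endpoints as unit vectors p₁, p₂ with components (cos φ cos λ, cos φ sin λ, sin φ).
The central angle between the endpoints is δ = arccos(p₁·p₂) ≈ 2.041 rad (116.9°).
Interpolate at f = 5/7 with slerp weights a = sin((1−f)δ)/sin δ ≈ 0.618, b = sin(fδ)/sin δ ≈ 1.115.
p = a·p₁ + b·p₂ ≈ (-0.751, -0.512, 0.417); φ = arcsin(p_z) ≈ 24.66°, λ = atan2(p_y, p_x) ≈ -145.73°.

≈ lat 24.7°N, lon 145.7°W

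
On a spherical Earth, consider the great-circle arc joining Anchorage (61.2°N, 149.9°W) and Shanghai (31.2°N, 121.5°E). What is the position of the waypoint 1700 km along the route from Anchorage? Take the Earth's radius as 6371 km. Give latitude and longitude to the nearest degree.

Write both endpoints as unit vectors p₁, p₂ with components (cos φ cos λ, cos φ sin λ, sin φ).
The central angle between the endpoints is δ = arccos(p₁·p₂) ≈ 1.088 rad (62.4°). The total great-circle distance is δ·R ≈ 1.088 × 6371 ≈ 6933 km, so the target fraction is f = 1700/6933 ≈ 0.245.
Interpolate at f ≈ 0.245 with slerp weights a = sin((1−f)δ)/sin δ ≈ 0.826, b = sin(fδ)/sin δ ≈ 0.298.
p = a·p₁ + b·p₂ ≈ (-0.478, 0.017, 0.878); φ = arcsin(p_z) ≈ 61.46°, λ = atan2(p_y, p_x) ≈ 177.91°.

≈ 61°N, 178°E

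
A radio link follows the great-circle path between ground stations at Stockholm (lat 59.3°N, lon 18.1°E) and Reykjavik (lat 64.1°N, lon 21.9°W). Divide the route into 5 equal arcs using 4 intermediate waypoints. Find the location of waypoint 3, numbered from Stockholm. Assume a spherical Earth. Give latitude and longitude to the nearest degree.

Convert each endpoint to a unit vector on the sphere (x = cos φ cos λ, y = cos φ sin λ, z = sin φ).
The central angle between the endpoints is δ = arccos(p₁·p₂) ≈ 0.335 rad (19.2°).
Interpolate at f = 3/5 with slerp weights a = sin((1−f)δ)/sin δ ≈ 0.406, b = sin(fδ)/sin δ ≈ 0.607.
p = a·p₁ + b·p₂ ≈ (0.443, -0.034, 0.896); φ = arcsin(p_z) ≈ 63.60°, λ = atan2(p_y, p_x) ≈ -4.45°.

≈ lat 64°N, lon 4°W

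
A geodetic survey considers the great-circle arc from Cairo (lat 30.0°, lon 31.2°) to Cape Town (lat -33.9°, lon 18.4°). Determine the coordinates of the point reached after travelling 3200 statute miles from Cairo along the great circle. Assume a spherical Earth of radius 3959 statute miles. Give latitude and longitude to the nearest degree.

≈ lat -16°, lon 22°

From cos δ = sin φ₁ sin φ₂ + cos φ₁ cos φ₂ cos Δλ, the central angle is δ ≈ 1.135 rad (65.0°). The total great-circle distance is δ·R ≈ 1.135 × 3959 ≈ 4494 mi, so the target fraction is f = 3200/4494 ≈ 0.712.
Interpolate at f ≈ 0.712 with slerp weights a = sin((1−f)δ)/sin δ ≈ 0.354, b = sin(fδ)/sin δ ≈ 0.798.
p = a·p₁ + b·p₂ ≈ (0.890, 0.368, -0.268); φ = arcsin(p_z) ≈ -15.54°, λ = atan2(p_y, p_x) ≈ 22.44°.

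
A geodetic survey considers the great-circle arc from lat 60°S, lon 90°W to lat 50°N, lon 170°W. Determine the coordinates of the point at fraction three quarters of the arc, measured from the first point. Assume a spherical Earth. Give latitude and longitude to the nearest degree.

≈ lat 23°N, lon 149°W

Convert each endpoint to a unit vector on the sphere (x = cos φ cos λ, y = cos φ sin λ, z = sin φ).
The central angle between the endpoints is δ = arccos(p₁·p₂) ≈ 2.224 rad (127.4°).
Interpolate at f = 3/4 with slerp weights a = sin((1−f)δ)/sin δ ≈ 0.664, b = sin(fδ)/sin δ ≈ 1.253.
p = a·p₁ + b·p₂ ≈ (-0.793, -0.472, 0.384); φ = arcsin(p_z) ≈ 22.61°, λ = atan2(p_y, p_x) ≈ -149.24°.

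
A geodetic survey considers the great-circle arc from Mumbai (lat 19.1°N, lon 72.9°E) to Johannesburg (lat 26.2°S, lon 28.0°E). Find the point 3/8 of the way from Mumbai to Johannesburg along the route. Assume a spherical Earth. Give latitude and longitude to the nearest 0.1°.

Convert each endpoint to a unit vector on the sphere (x = cos φ cos λ, y = cos φ sin λ, z = sin φ).
The central angle between the endpoints is δ = arccos(p₁·p₂) ≈ 1.097 rad (62.9°).
Interpolate at f = 3/8 with slerp weights a = sin((1−f)δ)/sin δ ≈ 0.712, b = sin(fδ)/sin δ ≈ 0.449.
p = a·p₁ + b·p₂ ≈ (0.554, 0.832, 0.034); φ = arcsin(p_z) ≈ 1.97°, λ = atan2(p_y, p_x) ≈ 56.35°.

≈ lat 2.0°N, lon 56.4°E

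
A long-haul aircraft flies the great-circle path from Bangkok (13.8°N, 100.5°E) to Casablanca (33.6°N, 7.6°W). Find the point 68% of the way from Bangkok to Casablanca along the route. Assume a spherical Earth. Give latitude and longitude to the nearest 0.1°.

≈ 39.2°N, 30.6°E

Convert each endpoint to a unit vector on the sphere (x = cos φ cos λ, y = cos φ sin λ, z = sin φ).
The central angle between the endpoints is δ = arccos(p₁·p₂) ≈ 1.690 rad (96.9°).
Interpolate at f = 0.68 with slerp weights a = sin((1−f)δ)/sin δ ≈ 0.519, b = sin(fδ)/sin δ ≈ 0.919.
p = a·p₁ + b·p₂ ≈ (0.667, 0.394, 0.632); φ = arcsin(p_z) ≈ 39.22°, λ = atan2(p_y, p_x) ≈ 30.57°.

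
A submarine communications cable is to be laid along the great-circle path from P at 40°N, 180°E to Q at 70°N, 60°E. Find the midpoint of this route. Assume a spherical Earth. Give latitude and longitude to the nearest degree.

≈ 67°N, 154°E

The haversine formula gives a central angle δ ≈ 1.078 rad (61.8°) between the endpoints.
Interpolate at f = 1/2 with slerp weights a = sin((1−f)δ)/sin δ ≈ 0.583, b = sin(fδ)/sin δ ≈ 0.583.
p = a·p₁ + b·p₂ ≈ (-0.347, 0.173, 0.922); φ = arcsin(p_z) ≈ 67.22°, λ = atan2(p_y, p_x) ≈ 153.54°.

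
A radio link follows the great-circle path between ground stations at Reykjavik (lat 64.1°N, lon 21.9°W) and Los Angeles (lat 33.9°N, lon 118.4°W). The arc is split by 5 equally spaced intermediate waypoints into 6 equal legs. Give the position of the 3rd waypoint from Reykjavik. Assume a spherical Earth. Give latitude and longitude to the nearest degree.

Write both endpoints as unit vectors p₁, p₂ with components (cos φ cos λ, cos φ sin λ, sin φ).
The central angle between the endpoints is δ = arccos(p₁·p₂) ≈ 1.092 rad (62.6°).
Interpolate at f = 3/6 with slerp weights a = sin((1−f)δ)/sin δ ≈ 0.585, b = sin(fδ)/sin δ ≈ 0.585.
p = a·p₁ + b·p₂ ≈ (0.006, -0.522, 0.853); φ = arcsin(p_z) ≈ 58.50°, λ = atan2(p_y, p_x) ≈ -89.33°.

≈ lat 58°N, lon 89°W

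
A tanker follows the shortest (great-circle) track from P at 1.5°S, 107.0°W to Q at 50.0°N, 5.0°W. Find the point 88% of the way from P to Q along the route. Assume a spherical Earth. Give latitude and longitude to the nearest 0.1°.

≈ 50.2°N, 23.5°W

From cos δ = sin φ₁ sin φ₂ + cos φ₁ cos φ₂ cos Δλ, the central angle is δ ≈ 1.725 rad (98.8°).
Interpolate at f = 0.88 with slerp weights a = sin((1−f)δ)/sin δ ≈ 0.208, b = sin(fδ)/sin δ ≈ 1.011.
p = a·p₁ + b·p₂ ≈ (0.586, -0.255, 0.769); φ = arcsin(p_z) ≈ 50.24°, λ = atan2(p_y, p_x) ≈ -23.54°.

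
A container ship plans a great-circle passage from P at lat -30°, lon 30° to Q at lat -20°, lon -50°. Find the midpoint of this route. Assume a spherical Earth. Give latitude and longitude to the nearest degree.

≈ lat -31°, lon -12°

The haversine formula gives a central angle δ ≈ 1.253 rad (71.8°) between the endpoints.
Interpolate at f = 1/2 with slerp weights a = sin((1−f)δ)/sin δ ≈ 0.617, b = sin(fδ)/sin δ ≈ 0.617.
p = a·p₁ + b·p₂ ≈ (0.836, -0.177, -0.520); φ = arcsin(p_z) ≈ -31.31°, λ = atan2(p_y, p_x) ≈ -11.96°.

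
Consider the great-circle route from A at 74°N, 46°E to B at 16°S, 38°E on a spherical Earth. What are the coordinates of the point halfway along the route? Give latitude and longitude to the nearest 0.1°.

From cos δ = sin φ₁ sin φ₂ + cos φ₁ cos φ₂ cos Δλ, the central angle is δ ≈ 1.573 rad (90.1°).
Interpolate at f = 1/2 with slerp weights a = sin((1−f)δ)/sin δ ≈ 0.708, b = sin(fδ)/sin δ ≈ 0.708.
p = a·p₁ + b·p₂ ≈ (0.672, 0.559, 0.485); φ = arcsin(p_z) ≈ 29.04°, λ = atan2(p_y, p_x) ≈ 39.78°.

≈ 29.0°N, 39.8°E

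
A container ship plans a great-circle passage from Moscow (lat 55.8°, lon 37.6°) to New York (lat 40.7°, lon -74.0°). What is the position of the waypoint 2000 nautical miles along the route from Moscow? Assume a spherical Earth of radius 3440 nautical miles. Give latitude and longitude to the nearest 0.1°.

From cos δ = sin φ₁ sin φ₂ + cos φ₁ cos φ₂ cos Δλ, the central angle is δ ≈ 1.178 rad (67.5°). The total great-circle distance is δ·R ≈ 1.178 × 3440 ≈ 4053 nmi, so the target fraction is f = 2000/4053 ≈ 0.493.
Interpolate at f ≈ 0.493 with slerp weights a = sin((1−f)δ)/sin δ ≈ 0.608, b = sin(fδ)/sin δ ≈ 0.594.
p = a·p₁ + b·p₂ ≈ (0.395, -0.225, 0.891); φ = arcsin(p_z) ≈ 62.97°, λ = atan2(p_y, p_x) ≈ -29.61°.

≈ lat 63.0°, lon -29.6°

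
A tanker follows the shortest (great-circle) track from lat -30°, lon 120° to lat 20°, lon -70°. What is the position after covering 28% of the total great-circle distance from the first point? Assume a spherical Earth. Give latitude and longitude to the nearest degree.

The haversine formula gives a central angle δ ≈ 2.906 rad (166.5°) between the endpoints.
Interpolate at f = 0.28 with slerp weights a = sin((1−f)δ)/sin δ ≈ 3.719, b = sin(fδ)/sin δ ≈ 3.118.
p = a·p₁ + b·p₂ ≈ (-0.608, 0.036, -0.793); φ = arcsin(p_z) ≈ -52.47°, λ = atan2(p_y, p_x) ≈ 176.62°.

≈ lat -52°, lon 177°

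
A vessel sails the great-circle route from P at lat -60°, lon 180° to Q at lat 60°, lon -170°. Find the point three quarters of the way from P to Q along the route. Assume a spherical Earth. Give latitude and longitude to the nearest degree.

Convert each endpoint to a unit vector on the sphere (x = cos φ cos λ, y = cos φ sin λ, z = sin φ).
The central angle between the endpoints is δ = arccos(p₁·p₂) ≈ 2.099 rad (120.3°).
Interpolate at f = 3/4 with slerp weights a = sin((1−f)δ)/sin δ ≈ 0.580, b = sin(fδ)/sin δ ≈ 1.158.
p = a·p₁ + b·p₂ ≈ (-0.860, -0.101, 0.500); φ = arcsin(p_z) ≈ 30.02°, λ = atan2(p_y, p_x) ≈ -173.33°.

≈ lat 30°, lon -173°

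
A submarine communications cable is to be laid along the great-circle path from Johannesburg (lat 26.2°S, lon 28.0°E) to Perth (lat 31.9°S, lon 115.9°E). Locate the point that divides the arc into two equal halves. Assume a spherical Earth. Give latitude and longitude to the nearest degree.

≈ lat 38°S, lon 70°E

From cos δ = sin φ₁ sin φ₂ + cos φ₁ cos φ₂ cos Δλ, the central angle is δ ≈ 1.307 rad (74.9°).
Interpolate at f = 1/2 with slerp weights a = sin((1−f)δ)/sin δ ≈ 0.630, b = sin(fδ)/sin δ ≈ 0.630.
p = a·p₁ + b·p₂ ≈ (0.265, 0.746, -0.611); φ = arcsin(p_z) ≈ -37.64°, λ = atan2(p_y, p_x) ≈ 70.42°.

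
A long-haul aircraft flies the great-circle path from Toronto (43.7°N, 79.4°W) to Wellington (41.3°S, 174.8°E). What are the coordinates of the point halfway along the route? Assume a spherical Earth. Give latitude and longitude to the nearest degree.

≈ 2°N, 134°W

Write both endpoints as unit vectors p₁, p₂ with components (cos φ cos λ, cos φ sin λ, sin φ).
The central angle between the endpoints is δ = arccos(p₁·p₂) ≈ 2.219 rad (127.1°).
Interpolate at f = 1/2 with slerp weights a = sin((1−f)δ)/sin δ ≈ 1.123, b = sin(fδ)/sin δ ≈ 1.123.
p = a·p₁ + b·p₂ ≈ (-0.691, -0.722, 0.035); φ = arcsin(p_z) ≈ 1.99°, λ = atan2(p_y, p_x) ≈ -133.75°.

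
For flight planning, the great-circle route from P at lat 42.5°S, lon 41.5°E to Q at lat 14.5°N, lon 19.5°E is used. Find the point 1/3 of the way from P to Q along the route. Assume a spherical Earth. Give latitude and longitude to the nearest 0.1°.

The haversine formula gives a central angle δ ≈ 1.056 rad (60.5°) between the endpoints.
Interpolate at f = 1/3 with slerp weights a = sin((1−f)δ)/sin δ ≈ 0.744, b = sin(fδ)/sin δ ≈ 0.396.
p = a·p₁ + b·p₂ ≈ (0.772, 0.491, -0.403); φ = arcsin(p_z) ≈ -23.78°, λ = atan2(p_y, p_x) ≈ 32.47°.

≈ lat 23.8°S, lon 32.5°E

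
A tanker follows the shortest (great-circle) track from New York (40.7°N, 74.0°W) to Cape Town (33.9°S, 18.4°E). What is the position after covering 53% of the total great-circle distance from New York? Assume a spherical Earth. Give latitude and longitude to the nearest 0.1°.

≈ (2.4°N, 22.8°W)

Convert each endpoint to a unit vector on the sphere (x = cos φ cos λ, y = cos φ sin λ, z = sin φ).
The central angle between the endpoints is δ = arccos(p₁·p₂) ≈ 1.971 rad (113.0°).
Interpolate at f = 0.53 with slerp weights a = sin((1−f)δ)/sin δ ≈ 0.868, b = sin(fδ)/sin δ ≈ 0.939.
p = a·p₁ + b·p₂ ≈ (0.921, -0.387, 0.042); φ = arcsin(p_z) ≈ 2.43°, λ = atan2(p_y, p_x) ≈ -22.77°.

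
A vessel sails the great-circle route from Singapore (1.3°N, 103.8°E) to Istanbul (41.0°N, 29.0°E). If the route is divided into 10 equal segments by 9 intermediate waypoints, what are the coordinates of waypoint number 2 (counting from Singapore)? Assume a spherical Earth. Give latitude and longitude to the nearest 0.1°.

Write both endpoints as unit vectors p₁, p₂ with components (cos φ cos λ, cos φ sin λ, sin φ).
The central angle between the endpoints is δ = arccos(p₁·p₂) ≈ 1.356 rad (77.7°).
Interpolate at f = 2/10 with slerp weights a = sin((1−f)δ)/sin δ ≈ 0.905, b = sin(fδ)/sin δ ≈ 0.274.
p = a·p₁ + b·p₂ ≈ (-0.035, 0.979, 0.200); φ = arcsin(p_z) ≈ 11.56°, λ = atan2(p_y, p_x) ≈ 92.04°.

≈ (11.6°N, 92.0°E)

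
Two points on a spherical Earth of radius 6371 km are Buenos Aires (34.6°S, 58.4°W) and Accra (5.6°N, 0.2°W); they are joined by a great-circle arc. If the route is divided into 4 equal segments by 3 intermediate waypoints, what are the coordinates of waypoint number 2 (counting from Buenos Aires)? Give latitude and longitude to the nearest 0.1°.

≈ 16.5°S, 26.3°W

Write both endpoints as unit vectors p₁, p₂ with components (cos φ cos λ, cos φ sin λ, sin φ).
The central angle between the endpoints is δ = arccos(p₁·p₂) ≈ 1.185 rad (67.9°).
Interpolate at f = 2/4 with slerp weights a = sin((1−f)δ)/sin δ ≈ 0.603, b = sin(fδ)/sin δ ≈ 0.603.
p = a·p₁ + b·p₂ ≈ (0.860, -0.425, -0.283); φ = arcsin(p_z) ≈ -16.47°, λ = atan2(p_y, p_x) ≈ -26.28°.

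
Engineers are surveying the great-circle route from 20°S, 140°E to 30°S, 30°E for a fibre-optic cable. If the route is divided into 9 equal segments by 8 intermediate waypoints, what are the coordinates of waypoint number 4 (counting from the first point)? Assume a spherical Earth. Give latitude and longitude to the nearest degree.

Write both endpoints as unit vectors p₁, p₂ with components (cos φ cos λ, cos φ sin λ, sin φ).
The central angle between the endpoints is δ = arccos(p₁·p₂) ≈ 1.678 rad (96.2°).
Interpolate at f = 4/9 with slerp weights a = sin((1−f)δ)/sin δ ≈ 0.808, b = sin(fδ)/sin δ ≈ 0.683.
p = a·p₁ + b·p₂ ≈ (-0.069, 0.783, -0.618); φ = arcsin(p_z) ≈ -38.14°, λ = atan2(p_y, p_x) ≈ 95.07°.

≈ 38°S, 95°E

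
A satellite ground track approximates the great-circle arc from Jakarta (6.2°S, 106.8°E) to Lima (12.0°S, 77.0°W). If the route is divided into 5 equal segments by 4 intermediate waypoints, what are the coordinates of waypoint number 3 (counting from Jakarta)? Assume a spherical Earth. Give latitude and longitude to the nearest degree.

Write both endpoints as unit vectors p₁, p₂ with components (cos φ cos λ, cos φ sin λ, sin φ).
The central angle between the endpoints is δ = arccos(p₁·p₂) ≈ 2.817 rad (161.4°).
Interpolate at f = 3/5 with slerp weights a = sin((1−f)δ)/sin δ ≈ 2.833, b = sin(fδ)/sin δ ≈ 3.115.
p = a·p₁ + b·p₂ ≈ (-0.129, -0.272, -0.954); φ = arcsin(p_z) ≈ -72.47°, λ = atan2(p_y, p_x) ≈ -115.29°.

≈ 72°S, 115°W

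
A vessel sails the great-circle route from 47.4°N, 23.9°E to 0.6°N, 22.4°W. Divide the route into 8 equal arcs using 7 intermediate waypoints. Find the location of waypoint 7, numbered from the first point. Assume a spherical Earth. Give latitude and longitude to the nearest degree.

≈ 7°N, 18°W

The haversine formula gives a central angle δ ≈ 1.075 rad (61.6°) between the endpoints.
Interpolate at f = 7/8 with slerp weights a = sin((1−f)δ)/sin δ ≈ 0.152, b = sin(fδ)/sin δ ≈ 0.919.
p = a·p₁ + b·p₂ ≈ (0.943, -0.308, 0.122); φ = arcsin(p_z) ≈ 6.99°, λ = atan2(p_y, p_x) ≈ -18.09°.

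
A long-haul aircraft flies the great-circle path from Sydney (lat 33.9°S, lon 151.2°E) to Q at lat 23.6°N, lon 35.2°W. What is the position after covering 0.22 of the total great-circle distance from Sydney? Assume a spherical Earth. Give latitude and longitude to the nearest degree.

≈ lat 61°S, lon 170°W

Convert each endpoint to a unit vector on the sphere (x = cos φ cos λ, y = cos φ sin λ, z = sin φ).
The central angle between the endpoints is δ = arccos(p₁·p₂) ≈ 2.937 rad (168.3°).
Interpolate at f = 0.22 with slerp weights a = sin((1−f)δ)/sin δ ≈ 3.700, b = sin(fδ)/sin δ ≈ 2.964.
p = a·p₁ + b·p₂ ≈ (-0.472, -0.086, -0.877); φ = arcsin(p_z) ≈ -61.32°, λ = atan2(p_y, p_x) ≈ -169.69°.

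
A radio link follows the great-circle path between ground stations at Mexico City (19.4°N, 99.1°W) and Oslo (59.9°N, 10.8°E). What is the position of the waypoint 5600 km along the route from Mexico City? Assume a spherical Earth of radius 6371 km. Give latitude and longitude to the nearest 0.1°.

≈ 58.3°N, 54.9°W

Convert each endpoint to a unit vector on the sphere (x = cos φ cos λ, y = cos φ sin λ, z = sin φ).
The central angle between the endpoints is δ = arccos(p₁·p₂) ≈ 1.444 rad (82.7°). The total great-circle distance is δ·R ≈ 1.444 × 6371 ≈ 9200 km, so the target fraction is f = 5600/9200 ≈ 0.609.
Interpolate at f ≈ 0.609 with slerp weights a = sin((1−f)δ)/sin δ ≈ 0.540, b = sin(fδ)/sin δ ≈ 0.776.
p = a·p₁ + b·p₂ ≈ (0.302, -0.430, 0.851); φ = arcsin(p_z) ≈ 58.31°, λ = atan2(p_y, p_x) ≈ -54.92°.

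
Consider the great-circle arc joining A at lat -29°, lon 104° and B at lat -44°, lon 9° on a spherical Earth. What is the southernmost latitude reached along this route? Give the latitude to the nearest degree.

≈ -49°

The great circle lies in the plane with unit normal n̂ = (p₁ × p₂)/|p₁ × p₂|.
Here n̂_z ≈ -0.653; the vertex latitude is φ_max = arccos|n̂_z| ≈ 49.2°.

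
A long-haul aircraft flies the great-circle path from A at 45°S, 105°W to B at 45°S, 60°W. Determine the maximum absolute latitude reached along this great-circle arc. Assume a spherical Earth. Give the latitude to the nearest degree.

≈ 47°S

The great circle lies in the plane with unit normal n̂ = (p₁ × p₂)/|p₁ × p₂|.
Here n̂_z ≈ +0.679; the vertex latitude is φ_max = arccos|n̂_z| ≈ 47.3°.
Check via Clairaut: cos φ_max = |cos φ₁| · sin C = cos(45.0°)·sin(106.3°) ≈ 0.679, again giving ≈ 47.3°.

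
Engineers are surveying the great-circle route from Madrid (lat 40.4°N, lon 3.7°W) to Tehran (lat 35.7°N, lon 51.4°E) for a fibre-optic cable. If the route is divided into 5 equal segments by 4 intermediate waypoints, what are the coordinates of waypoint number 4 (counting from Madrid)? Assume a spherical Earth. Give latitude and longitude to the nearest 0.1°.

The haversine formula gives a central angle δ ≈ 0.749 rad (42.9°) between the endpoints.
Interpolate at f = 4/5 with slerp weights a = sin((1−f)δ)/sin δ ≈ 0.219, b = sin(fδ)/sin δ ≈ 0.828.
p = a·p₁ + b·p₂ ≈ (0.586, 0.515, 0.625); φ = arcsin(p_z) ≈ 38.71°, λ = atan2(p_y, p_x) ≈ 41.29°.

≈ lat 38.7°N, lon 41.3°E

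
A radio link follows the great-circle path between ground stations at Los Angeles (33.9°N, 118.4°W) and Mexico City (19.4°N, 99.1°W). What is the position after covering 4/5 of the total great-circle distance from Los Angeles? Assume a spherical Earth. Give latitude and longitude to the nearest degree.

Write both endpoints as unit vectors p₁, p₂ with components (cos φ cos λ, cos φ sin λ, sin φ).
The central angle between the endpoints is δ = arccos(p₁·p₂) ≈ 0.392 rad (22.5°).
Interpolate at f = 4/5 with slerp weights a = sin((1−f)δ)/sin δ ≈ 0.205, b = sin(fδ)/sin δ ≈ 0.807.
p = a·p₁ + b·p₂ ≈ (-0.201, -0.902, 0.383); φ = arcsin(p_z) ≈ 22.49°, λ = atan2(p_y, p_x) ≈ -102.59°.

≈ 22°N, 103°W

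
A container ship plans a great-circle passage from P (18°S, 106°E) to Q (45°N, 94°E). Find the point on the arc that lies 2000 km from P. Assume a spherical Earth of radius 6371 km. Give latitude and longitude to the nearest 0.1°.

≈ (0.2°S, 103.1°E)

Write both endpoints as unit vectors p₁, p₂ with components (cos φ cos λ, cos φ sin λ, sin φ).
The central angle between the endpoints is δ = arccos(p₁·p₂) ≈ 1.116 rad (63.9°). The total great-circle distance is δ·R ≈ 1.116 × 6371 ≈ 7110 km, so the target fraction is f = 2000/7110 ≈ 0.281.
Interpolate at f ≈ 0.281 with slerp weights a = sin((1−f)δ)/sin δ ≈ 0.800, b = sin(fδ)/sin δ ≈ 0.344.
p = a·p₁ + b·p₂ ≈ (-0.227, 0.974, -0.004); φ = arcsin(p_z) ≈ -0.24°, λ = atan2(p_y, p_x) ≈ 103.10°.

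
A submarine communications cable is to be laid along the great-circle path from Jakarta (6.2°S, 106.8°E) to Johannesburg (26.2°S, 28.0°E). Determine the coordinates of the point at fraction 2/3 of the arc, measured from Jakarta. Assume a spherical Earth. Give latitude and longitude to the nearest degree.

≈ (24°S, 56°E)

Convert each endpoint to a unit vector on the sphere (x = cos φ cos λ, y = cos φ sin λ, z = sin φ).
The central angle between the endpoints is δ = arccos(p₁·p₂) ≈ 1.348 rad (77.2°).
Interpolate at f = 2/3 with slerp weights a = sin((1−f)δ)/sin δ ≈ 0.445, b = sin(fδ)/sin δ ≈ 0.802.
p = a·p₁ + b·p₂ ≈ (0.508, 0.762, -0.402); φ = arcsin(p_z) ≈ -23.72°, λ = atan2(p_y, p_x) ≈ 56.32°.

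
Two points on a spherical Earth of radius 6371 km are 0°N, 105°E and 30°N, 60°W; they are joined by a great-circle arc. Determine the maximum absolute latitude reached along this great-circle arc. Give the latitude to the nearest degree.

≈ 66°N

The great circle lies in the plane with unit normal n̂ = (p₁ × p₂)/|p₁ × p₂|.
Here n̂_z ≈ -0.409; the vertex latitude is φ_max = arccos|n̂_z| ≈ 65.9°.
Check via Clairaut: cos φ_max = |cos φ₁| · sin C = cos(0.0°)·sin(24.1°) ≈ 0.409, again giving ≈ 65.9°.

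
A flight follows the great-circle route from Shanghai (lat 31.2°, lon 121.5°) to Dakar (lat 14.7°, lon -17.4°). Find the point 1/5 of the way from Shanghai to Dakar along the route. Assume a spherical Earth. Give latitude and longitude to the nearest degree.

Write both endpoints as unit vectors p₁, p₂ with components (cos φ cos λ, cos φ sin λ, sin φ).
The central angle between the endpoints is δ = arccos(p₁·p₂) ≈ 2.085 rad (119.5°).
Interpolate at f = 1/5 with slerp weights a = sin((1−f)δ)/sin δ ≈ 1.143, b = sin(fδ)/sin δ ≈ 0.465.
p = a·p₁ + b·p₂ ≈ (-0.081, 0.699, 0.710); φ = arcsin(p_z) ≈ 45.26°, λ = atan2(p_y, p_x) ≈ 96.65°.

≈ lat 45°, lon 97°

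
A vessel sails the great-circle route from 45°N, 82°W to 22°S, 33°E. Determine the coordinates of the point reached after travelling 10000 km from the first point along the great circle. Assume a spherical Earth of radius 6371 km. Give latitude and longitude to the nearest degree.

≈ 1°N, 9°E

Convert each endpoint to a unit vector on the sphere (x = cos φ cos λ, y = cos φ sin λ, z = sin φ).
The central angle between the endpoints is δ = arccos(p₁·p₂) ≈ 2.144 rad (122.8°). The total great-circle distance is δ·R ≈ 2.144 × 6371 ≈ 13657 km, so the target fraction is f = 10000/13657 ≈ 0.732.
Interpolate at f ≈ 0.732 with slerp weights a = sin((1−f)δ)/sin δ ≈ 0.646, b = sin(fδ)/sin δ ≈ 1.190.
p = a·p₁ + b·p₂ ≈ (0.989, 0.148, 0.011); φ = arcsin(p_z) ≈ 0.64°, λ = atan2(p_y, p_x) ≈ 8.54°.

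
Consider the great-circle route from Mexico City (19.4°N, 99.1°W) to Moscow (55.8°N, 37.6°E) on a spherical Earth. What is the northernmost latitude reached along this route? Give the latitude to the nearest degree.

≈ 69°N

The great circle lies in the plane with unit normal n̂ = (p₁ × p₂)/|p₁ × p₂|.
Here n̂_z ≈ +0.366; the vertex latitude is φ_max = arccos|n̂_z| ≈ 68.5°.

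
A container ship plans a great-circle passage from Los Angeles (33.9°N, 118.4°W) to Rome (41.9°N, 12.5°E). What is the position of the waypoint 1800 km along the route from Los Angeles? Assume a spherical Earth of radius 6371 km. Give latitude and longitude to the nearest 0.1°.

The haversine formula gives a central angle δ ≈ 1.603 rad (91.8°) between the endpoints. The total great-circle distance is δ·R ≈ 1.603 × 6371 ≈ 10212 km, so the target fraction is f = 1800/10212 ≈ 0.176.
Interpolate at f ≈ 0.176 with slerp weights a = sin((1−f)δ)/sin δ ≈ 0.969, b = sin(fδ)/sin δ ≈ 0.279.
p = a·p₁ + b·p₂ ≈ (-0.180, -0.663, 0.727); φ = arcsin(p_z) ≈ 46.63°, λ = atan2(p_y, p_x) ≈ -105.19°.

≈ (46.6°N, 105.2°W)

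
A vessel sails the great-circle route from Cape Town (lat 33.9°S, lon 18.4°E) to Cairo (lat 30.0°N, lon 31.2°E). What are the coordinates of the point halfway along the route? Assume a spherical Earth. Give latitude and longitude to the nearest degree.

≈ lat 2°S, lon 25°E

The haversine formula gives a central angle δ ≈ 1.135 rad (65.0°) between the endpoints.
Interpolate at f = 1/2 with slerp weights a = sin((1−f)δ)/sin δ ≈ 0.593, b = sin(fδ)/sin δ ≈ 0.593.
p = a·p₁ + b·p₂ ≈ (0.906, 0.421, -0.034); φ = arcsin(p_z) ≈ -1.96°, λ = atan2(p_y, p_x) ≈ 24.94°.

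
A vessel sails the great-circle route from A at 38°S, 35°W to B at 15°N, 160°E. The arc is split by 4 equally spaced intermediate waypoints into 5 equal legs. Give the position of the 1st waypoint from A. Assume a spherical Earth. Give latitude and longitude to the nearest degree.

Write both endpoints as unit vectors p₁, p₂ with components (cos φ cos λ, cos φ sin λ, sin φ).
The central angle between the endpoints is δ = arccos(p₁·p₂) ≈ 2.678 rad (153.5°).
Interpolate at f = 1/5 with slerp weights a = sin((1−f)δ)/sin δ ≈ 1.882, b = sin(fδ)/sin δ ≈ 1.142.
p = a·p₁ + b·p₂ ≈ (0.178, -0.473, -0.863); φ = arcsin(p_z) ≈ -59.63°, λ = atan2(p_y, p_x) ≈ -69.39°.

≈ 60°S, 69°W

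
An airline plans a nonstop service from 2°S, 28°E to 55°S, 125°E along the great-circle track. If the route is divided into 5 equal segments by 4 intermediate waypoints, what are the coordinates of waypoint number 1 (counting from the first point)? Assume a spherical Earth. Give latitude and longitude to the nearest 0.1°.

The haversine formula gives a central angle δ ≈ 1.612 rad (92.4°) between the endpoints.
Interpolate at f = 1/5 with slerp weights a = sin((1−f)δ)/sin δ ≈ 0.962, b = sin(fδ)/sin δ ≈ 0.317.
p = a·p₁ + b·p₂ ≈ (0.744, 0.600, -0.293); φ = arcsin(p_z) ≈ -17.06°, λ = atan2(p_y, p_x) ≈ 38.89°.

≈ 17.1°S, 38.9°E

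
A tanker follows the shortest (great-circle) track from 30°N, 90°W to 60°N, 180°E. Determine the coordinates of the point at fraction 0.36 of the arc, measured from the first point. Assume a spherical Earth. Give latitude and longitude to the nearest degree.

≈ 48°N, 109°W

The haversine formula gives a central angle δ ≈ 1.123 rad (64.3°) between the endpoints.
Interpolate at f = 0.36 with slerp weights a = sin((1−f)δ)/sin δ ≈ 0.730, b = sin(fδ)/sin δ ≈ 0.436.
p = a·p₁ + b·p₂ ≈ (-0.218, -0.633, 0.743); φ = arcsin(p_z) ≈ 48.00°, λ = atan2(p_y, p_x) ≈ -109.03°.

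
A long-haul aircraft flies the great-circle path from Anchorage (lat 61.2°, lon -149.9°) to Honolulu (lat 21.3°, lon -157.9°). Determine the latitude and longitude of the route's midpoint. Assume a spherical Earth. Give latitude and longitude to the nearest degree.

Convert each endpoint to a unit vector on the sphere (x = cos φ cos λ, y = cos φ sin λ, z = sin φ).
The central angle between the endpoints is δ = arccos(p₁·p₂) ≈ 0.703 rad (40.3°).
Interpolate at f = 1/2 with slerp weights a = sin((1−f)δ)/sin δ ≈ 0.533, b = sin(fδ)/sin δ ≈ 0.533.
p = a·p₁ + b·p₂ ≈ (-0.682, -0.315, 0.660); φ = arcsin(p_z) ≈ 41.31°, λ = atan2(p_y, p_x) ≈ -155.18°.

≈ lat 41°, lon -155°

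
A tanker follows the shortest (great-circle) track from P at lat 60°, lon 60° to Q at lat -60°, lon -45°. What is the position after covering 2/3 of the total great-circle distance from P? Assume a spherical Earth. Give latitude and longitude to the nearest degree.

≈ lat -22°, lon -3°

Write both endpoints as unit vectors p₁, p₂ with components (cos φ cos λ, cos φ sin λ, sin φ).
The central angle between the endpoints is δ = arccos(p₁·p₂) ≈ 2.523 rad (144.6°).
Interpolate at f = 2/3 with slerp weights a = sin((1−f)δ)/sin δ ≈ 1.285, b = sin(fδ)/sin δ ≈ 1.714.
p = a·p₁ + b·p₂ ≈ (0.927, -0.049, -0.371); φ = arcsin(p_z) ≈ -21.79°, λ = atan2(p_y, p_x) ≈ -3.05°.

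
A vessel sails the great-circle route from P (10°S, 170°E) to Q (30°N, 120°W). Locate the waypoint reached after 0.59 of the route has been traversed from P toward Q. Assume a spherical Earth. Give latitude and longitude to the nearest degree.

≈ (16°N, 151°W)

From cos δ = sin φ₁ sin φ₂ + cos φ₁ cos φ₂ cos Δλ, the central angle is δ ≈ 1.364 rad (78.2°).
Interpolate at f = 0.59 with slerp weights a = sin((1−f)δ)/sin δ ≈ 0.542, b = sin(fδ)/sin δ ≈ 0.736.
p = a·p₁ + b·p₂ ≈ (-0.845, -0.460, 0.274); φ = arcsin(p_z) ≈ 15.91°, λ = atan2(p_y, p_x) ≈ -151.45°.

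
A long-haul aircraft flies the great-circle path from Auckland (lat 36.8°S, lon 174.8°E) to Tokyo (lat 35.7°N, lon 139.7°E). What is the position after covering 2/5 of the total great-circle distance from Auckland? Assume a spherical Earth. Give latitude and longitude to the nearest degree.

The haversine formula gives a central angle δ ≈ 1.387 rad (79.5°) between the endpoints.
Interpolate at f = 2/5 with slerp weights a = sin((1−f)δ)/sin δ ≈ 0.752, b = sin(fδ)/sin δ ≈ 0.536.
p = a·p₁ + b·p₂ ≈ (-0.932, 0.336, -0.138); φ = arcsin(p_z) ≈ -7.92°, λ = atan2(p_y, p_x) ≈ 160.17°.

≈ lat 8°S, lon 160°E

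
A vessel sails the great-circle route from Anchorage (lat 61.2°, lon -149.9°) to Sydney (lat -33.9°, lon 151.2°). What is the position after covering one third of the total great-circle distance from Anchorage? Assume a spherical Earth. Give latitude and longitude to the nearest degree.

≈ lat 32°, lon 180°

Convert each endpoint to a unit vector on the sphere (x = cos φ cos λ, y = cos φ sin λ, z = sin φ).
The central angle between the endpoints is δ = arccos(p₁·p₂) ≈ 1.857 rad (106.4°).
Interpolate at f = 1/3 with slerp weights a = sin((1−f)δ)/sin δ ≈ 0.985, b = sin(fδ)/sin δ ≈ 0.605.
p = a·p₁ + b·p₂ ≈ (-0.850, 0.004, 0.526); φ = arcsin(p_z) ≈ 31.73°, λ = atan2(p_y, p_x) ≈ 179.74°.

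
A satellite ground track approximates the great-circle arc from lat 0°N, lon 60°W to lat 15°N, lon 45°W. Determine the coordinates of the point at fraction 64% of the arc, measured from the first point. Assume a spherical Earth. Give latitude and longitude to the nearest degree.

≈ lat 10°N, lon 51°W

From cos δ = sin φ₁ sin φ₂ + cos φ₁ cos φ₂ cos Δλ, the central angle is δ ≈ 0.368 rad (21.1°).
Interpolate at f = 0.64 with slerp weights a = sin((1−f)δ)/sin δ ≈ 0.367, b = sin(fδ)/sin δ ≈ 0.649.
p = a·p₁ + b·p₂ ≈ (0.627, -0.761, 0.168); φ = arcsin(p_z) ≈ 9.66°, λ = atan2(p_y, p_x) ≈ -50.53°.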